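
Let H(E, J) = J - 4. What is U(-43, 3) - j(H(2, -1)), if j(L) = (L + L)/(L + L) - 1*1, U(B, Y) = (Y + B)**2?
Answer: 1600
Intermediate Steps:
H(E, J) = -4 + J
U(B, Y) = (B + Y)**2
j(L) = 0 (j(L) = (2*L)/((2*L)) - 1 = (2*L)*(1/(2*L)) - 1 = 1 - 1 = 0)
U(-43, 3) - j(H(2, -1)) = (-43 + 3)**2 - 1*0 = (-40)**2 + 0 = 1600 + 0 = 1600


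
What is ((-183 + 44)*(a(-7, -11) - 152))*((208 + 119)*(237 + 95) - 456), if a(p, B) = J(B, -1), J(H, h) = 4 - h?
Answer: 2208970764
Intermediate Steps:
a(p, B) = 5 (a(p, B) = 4 - 1*(-1) = 4 + 1 = 5)
((-183 + 44)*(a(-7, -11) - 152))*((208 + 119)*(237 + 95) - 456) = ((-183 + 44)*(5 - 152))*((208 + 119)*(237 + 95) - 456) = (-139*(-147))*(327*332 - 456) = 20433*(108564 - 456) = 20433*108108 = 2208970764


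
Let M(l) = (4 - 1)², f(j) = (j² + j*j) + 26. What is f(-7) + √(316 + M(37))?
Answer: 124 + 5*√13 ≈ 142.03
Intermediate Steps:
f(j) = 26 + 2*j² (f(j) = (j² + j²) + 26 = 2*j² + 26 = 26 + 2*j²)
M(l) = 9 (M(l) = 3² = 9)
f(-7) + √(316 + M(37)) = (26 + 2*(-7)²) + √(316 + 9) = (26 + 2*49) + √325 = (26 + 98) + 5*√13 = 124 + 5*√13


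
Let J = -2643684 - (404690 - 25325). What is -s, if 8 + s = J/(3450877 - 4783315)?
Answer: 2545485/444146 ≈ 5.7312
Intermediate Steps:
J = -3023049 (J = -2643684 - 1*379365 = -2643684 - 379365 = -3023049)
s = -2545485/444146 (s = -8 - 3023049/(3450877 - 4783315) = -8 - 3023049/(-1332438) = -8 - 3023049*(-1/1332438) = -8 + 1007683/444146 = -2545485/444146 ≈ -5.7312)
-s = -1*(-2545485/444146) = 2545485/444146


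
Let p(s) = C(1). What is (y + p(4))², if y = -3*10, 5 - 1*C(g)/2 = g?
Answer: 484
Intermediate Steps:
C(g) = 10 - 2*g
p(s) = 8 (p(s) = 10 - 2*1 = 10 - 2 = 8)
y = -30
(y + p(4))² = (-30 + 8)² = (-22)² = 484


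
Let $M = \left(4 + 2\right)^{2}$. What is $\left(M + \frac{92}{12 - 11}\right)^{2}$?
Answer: $16384$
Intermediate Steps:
$M = 36$ ($M = 6^{2} = 36$)
$\left(M + \frac{92}{12 - 11}\right)^{2} = \left(36 + \frac{92}{12 - 11}\right)^{2} = \left(36 + \frac{92}{1}\right)^{2} = \left(36 + 92 \cdot 1\right)^{2} = \left(36 + 92\right)^{2} = 128^{2} = 16384$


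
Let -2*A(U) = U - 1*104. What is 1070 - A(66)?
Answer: 1051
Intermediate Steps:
A(U) = 52 - U/2 (A(U) = -(U - 1*104)/2 = -(U - 104)/2 = -(-104 + U)/2 = 52 - U/2)
1070 - A(66) = 1070 - (52 - ½*66) = 1070 - (52 - 33) = 1070 - 1*19 = 1070 - 19 = 1051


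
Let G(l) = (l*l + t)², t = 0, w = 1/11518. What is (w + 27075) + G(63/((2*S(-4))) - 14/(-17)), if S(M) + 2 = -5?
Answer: 209774097102343/7695959024 ≈ 27258.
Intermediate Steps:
S(M) = -7 (S(M) = -2 - 5 = -7)
w = 1/11518 ≈ 8.6821e-5
G(l) = l⁴ (G(l) = (l*l + 0)² = (l² + 0)² = (l²)² = l⁴)
(w + 27075) + G(63/((2*S(-4))) - 14/(-17)) = (1/11518 + 27075) + (63/((2*(-7))) - 14/(-17))⁴ = 311849851/11518 + (63/(-14) - 14*(-1/17))⁴ = 311849851/11518 + (63*(-1/14) + 14/17)⁴ = 311849851/11518 + (-9/2 + 14/17)⁴ = 311849851/11518 + (-125/34)⁴ = 311849851/11518 + 244140625/1336336 = 209774097102343/7695959024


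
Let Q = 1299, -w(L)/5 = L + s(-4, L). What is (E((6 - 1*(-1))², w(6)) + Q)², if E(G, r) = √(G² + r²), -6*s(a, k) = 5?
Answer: (7794 + √110461)²/36 ≈ 1.8344e+6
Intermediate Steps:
s(a, k) = -⅚ (s(a, k) = -⅙*5 = -⅚)
w(L) = 25/6 - 5*L (w(L) = -5*(L - ⅚) = -5*(-⅚ + L) = 25/6 - 5*L)
(E((6 - 1*(-1))², w(6)) + Q)² = (√(((6 - 1*(-1))²)² + (25/6 - 5*6)²) + 1299)² = (√(((6 + 1)²)² + (25/6 - 30)²) + 1299)² = (√((7²)² + (-155/6)²) + 1299)² = (√(49² + 24025/36) + 1299)² = (√(2401 + 24025/36) + 1299)² = (√(110461/36) + 1299)² = (√110461/6 + 1299)² = (1299 + √110461/6)²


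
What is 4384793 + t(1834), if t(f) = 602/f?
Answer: 574407926/131 ≈ 4.3848e+6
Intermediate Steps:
4384793 + t(1834) = 4384793 + 602/1834 = 4384793 + 602*(1/1834) = 4384793 + 43/131 = 574407926/131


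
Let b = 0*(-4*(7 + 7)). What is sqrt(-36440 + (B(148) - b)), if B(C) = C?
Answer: 2*I*sqrt(9073) ≈ 190.5*I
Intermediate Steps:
b = 0 (b = 0*(-4*14) = 0*(-56) = 0)
sqrt(-36440 + (B(148) - b)) = sqrt(-36440 + (148 - 1*0)) = sqrt(-36440 + (148 + 0)) = sqrt(-36440 + 148) = sqrt(-36292) = 2*I*sqrt(9073)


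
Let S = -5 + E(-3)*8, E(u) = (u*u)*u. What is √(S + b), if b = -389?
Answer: I*√610 ≈ 24.698*I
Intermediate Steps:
E(u) = u³ (E(u) = u²*u = u³)
S = -221 (S = -5 + (-3)³*8 = -5 - 27*8 = -5 - 216 = -221)
√(S + b) = √(-221 - 389) = √(-610) = I*√610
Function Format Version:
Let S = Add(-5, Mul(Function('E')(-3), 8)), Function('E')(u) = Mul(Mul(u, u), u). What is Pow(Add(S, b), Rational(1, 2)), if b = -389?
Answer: Mul(I, Pow(610, Rational(1, 2))) ≈ Mul(24.698, I)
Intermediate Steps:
Function('E')(u) = Pow(u, 3) (Function('E')(u) = Mul(Pow(u, 2), u) = Pow(u, 3))
S = -221 (S = Add(-5, Mul(Pow(-3, 3), 8)) = Add(-5, Mul(-27, 8)) = Add(-5, -216) = -221)
Pow(Add(S, b), Rational(1, 2)) = Pow(Add(-221, -389), Rational(1, 2)) = Pow(-610, Rational(1, 2)) = Mul(I, Pow(610, Rational(1, 2)))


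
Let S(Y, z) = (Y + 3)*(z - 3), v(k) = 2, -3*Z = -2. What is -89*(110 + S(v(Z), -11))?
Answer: -3560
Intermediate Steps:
Z = 2/3 (Z = -1/3*(-2) = 2/3 ≈ 0.66667)
S(Y, z) = (-3 + z)*(3 + Y) (S(Y, z) = (3 + Y)*(-3 + z) = (-3 + z)*(3 + Y))
-89*(110 + S(v(Z), -11)) = -89*(110 + (-9 - 3*2 + 3*(-11) + 2*(-11))) = -89*(110 + (-9 - 6 - 33 - 22)) = -89*(110 - 70) = -89*40 = -3560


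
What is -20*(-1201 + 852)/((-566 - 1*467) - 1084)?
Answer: -6980/2117 ≈ -3.2971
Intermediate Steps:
-20*(-1201 + 852)/((-566 - 1*467) - 1084) = -(-6980)/((-566 - 467) - 1084) = -(-6980)/(-1033 - 1084) = -(-6980)/(-2117) = -(-6980)*(-1)/2117 = -20*349/2117 = -6980/2117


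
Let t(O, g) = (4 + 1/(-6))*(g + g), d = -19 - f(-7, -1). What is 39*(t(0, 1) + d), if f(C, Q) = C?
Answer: -169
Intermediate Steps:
d = -12 (d = -19 - 1*(-7) = -19 + 7 = -12)
t(O, g) = 23*g/3 (t(O, g) = (4 - ⅙)*(2*g) = 23*(2*g)/6 = 23*g/3)
39*(t(0, 1) + d) = 39*((23/3)*1 - 12) = 39*(23/3 - 12) = 39*(-13/3) = -169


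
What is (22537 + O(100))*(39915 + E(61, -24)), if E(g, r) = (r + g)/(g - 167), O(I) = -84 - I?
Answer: 94574492409/106 ≈ 8.9221e+8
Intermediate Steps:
E(g, r) = (g + r)/(-167 + g)
(22537 + O(100))*(39915 + E(61, -24)) = (22537 + (-84 - 1*100))*(39915 + (61 - 24)/(-167 + 61)) = (22537 + (-84 - 100))*(39915 + 37/(-106)) = (22537 - 184)*(39915 - 1/106*37) = 22353*(39915 - 37/106) = 22353*(4230953/106) = 94574492409/106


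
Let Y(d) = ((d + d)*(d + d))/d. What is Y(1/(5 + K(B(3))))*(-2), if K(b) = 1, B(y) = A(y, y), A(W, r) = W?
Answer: -4/3 ≈ -1.3333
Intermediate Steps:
B(y) = y
Y(d) = 4*d (Y(d) = ((2*d)*(2*d))/d = (4*d²)/d = 4*d)
Y(1/(5 + K(B(3))))*(-2) = (4/(5 + 1))*(-2) = (4/6)*(-2) = (4*(⅙))*(-2) = (⅔)*(-2) = -4/3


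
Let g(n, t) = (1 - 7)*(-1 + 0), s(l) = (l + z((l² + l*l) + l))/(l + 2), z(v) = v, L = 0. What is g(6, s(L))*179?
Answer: 1074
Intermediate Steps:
s(l) = (2*l + 2*l²)/(2 + l) (s(l) = (l + ((l² + l*l) + l))/(l + 2) = (l + ((l² + l²) + l))/(2 + l) = (l + (2*l² + l))/(2 + l) = (l + (l + 2*l²))/(2 + l) = (2*l + 2*l²)/(2 + l))
g(n, t) = 6 (g(n, t) = -6*(-1) = 6)
g(6, s(L))*179 = 6*179 = 1074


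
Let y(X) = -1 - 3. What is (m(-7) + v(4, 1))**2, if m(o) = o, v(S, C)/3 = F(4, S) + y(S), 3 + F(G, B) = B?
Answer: 256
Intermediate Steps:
F(G, B) = -3 + B
y(X) = -4
v(S, C) = -21 + 3*S (v(S, C) = 3*((-3 + S) - 4) = 3*(-7 + S) = -21 + 3*S)
(m(-7) + v(4, 1))**2 = (-7 + (-21 + 3*4))**2 = (-7 + (-21 + 12))**2 = (-7 - 9)**2 = (-16)**2 = 256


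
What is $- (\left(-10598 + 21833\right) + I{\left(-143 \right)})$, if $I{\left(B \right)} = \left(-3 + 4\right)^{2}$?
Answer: $-11236$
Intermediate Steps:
$I{\left(B \right)} = 1$ ($I{\left(B \right)} = 1^{2} = 1$)
$- (\left(-10598 + 21833\right) + I{\left(-143 \right)}) = - (\left(-10598 + 21833\right) + 1) = - (11235 + 1) = \left(-1\right) 11236 = -11236$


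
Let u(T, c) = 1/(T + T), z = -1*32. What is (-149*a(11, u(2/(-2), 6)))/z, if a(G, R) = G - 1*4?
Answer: 1043/32 ≈ 32.594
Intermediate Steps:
z = -32
u(T, c) = 1/(2*T)
a(G, R) = -4 + G (a(G, R) = G - 4 = -4 + G)
(-149*a(11, u(2/(-2), 6)))/z = -149*(-4 + 11)/(-32) = -149*7*(-1/32) = -1043*(-1/32) = 1043/32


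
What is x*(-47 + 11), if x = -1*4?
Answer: 144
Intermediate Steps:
x = -4
x*(-47 + 11) = -4*(-47 + 11) = -4*(-36) = 144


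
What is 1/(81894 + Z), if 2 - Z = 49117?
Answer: 1/32779 ≈ 3.0507e-5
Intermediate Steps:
Z = -49115 (Z = 2 - 1*49117 = 2 - 49117 = -49115)
1/(81894 + Z) = 1/(81894 - 49115) = 1/32779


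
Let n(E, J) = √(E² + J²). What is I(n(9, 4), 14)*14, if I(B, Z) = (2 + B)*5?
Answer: 140 + 70*√97 ≈ 829.42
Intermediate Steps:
I(B, Z) = 10 + 5*B
I(n(9, 4), 14)*14 = (10 + 5*√(9² + 4²))*14 = (10 + 5*√(81 + 16))*14 = (10 + 5*√97)*14 = 140 + 70*√97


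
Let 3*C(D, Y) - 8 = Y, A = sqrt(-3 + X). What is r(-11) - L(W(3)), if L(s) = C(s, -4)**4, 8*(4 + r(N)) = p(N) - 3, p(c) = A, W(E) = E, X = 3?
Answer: -4883/648 ≈ -7.5355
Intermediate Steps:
A = 0 (A = sqrt(-3 + 3) = sqrt(0) = 0)
C(D, Y) = 8/3 + Y/3
p(c) = 0
r(N) = -35/8 (r(N) = -4 + (0 - 3)/8 = -4 + (1/8)*(-3) = -4 - 3/8 = -35/8)
L(s) = 256/81 (L(s) = (8/3 + (1/3)*(-4))**4 = (8/3 - 4/3)**4 = (4/3)**4 = 256/81)
r(-11) - L(W(3)) = -35/8 - 1*256/81 = -35/8 - 256/81 = -4883/648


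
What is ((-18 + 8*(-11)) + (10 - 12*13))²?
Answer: 63504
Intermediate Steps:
((-18 + 8*(-11)) + (10 - 12*13))² = ((-18 - 88) + (10 - 156))² = (-106 - 146)² = (-252)² = 63504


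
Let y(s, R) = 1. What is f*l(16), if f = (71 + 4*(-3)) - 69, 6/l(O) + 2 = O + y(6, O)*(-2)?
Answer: -5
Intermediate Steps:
l(O) = 6/(-4 + O) (l(O) = 6/(-2 + (O + 1*(-2))) = 6/(-2 + (O - 2)) = 6/(-2 + (-2 + O)) = 6/(-4 + O))
f = -10 (f = (71 - 12) - 69 = 59 - 69 = -10)
f*l(16) = -60/(-4 + 16) = -60/12 = -10*½ = -5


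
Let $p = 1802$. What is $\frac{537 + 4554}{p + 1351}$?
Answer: $\frac{1697}{1051} \approx 1.6147$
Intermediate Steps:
$\frac{537 + 4554}{p + 1351} = \frac{537 + 4554}{1802 + 1351} = \frac{5091}{3153} = 5091 \cdot \frac{1}{3153} = \frac{1697}{1051}$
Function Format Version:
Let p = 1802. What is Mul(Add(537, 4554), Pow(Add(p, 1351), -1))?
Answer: Rational(1697, 1051) ≈ 1.6147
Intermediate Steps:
Mul(Add(537, 4554), Pow(Add(p, 1351), -1)) = Mul(Add(537, 4554), Pow(Add(1802, 1351), -1)) = Mul(5091, Pow(3153, -1)) = Mul(5091, Rational(1, 3153)) = Rational(1697, 1051)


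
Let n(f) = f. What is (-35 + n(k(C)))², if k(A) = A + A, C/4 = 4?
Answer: 9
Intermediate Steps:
C = 16 (C = 4*4 = 16)
k(A) = 2*A
(-35 + n(k(C)))² = (-35 + 2*16)² = (-35 + 32)² = (-3)² = 9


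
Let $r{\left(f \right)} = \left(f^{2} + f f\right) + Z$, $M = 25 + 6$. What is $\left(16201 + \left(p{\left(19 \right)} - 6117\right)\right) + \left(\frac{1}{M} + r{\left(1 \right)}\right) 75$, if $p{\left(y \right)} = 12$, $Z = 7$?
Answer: $\frac{333976}{31} \approx 10773.0$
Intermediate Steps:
$M = 31$
$r{\left(f \right)} = 7 + 2 f^{2}$ ($r{\left(f \right)} = \left(f^{2} + f f\right) + 7 = \left(f^{2} + f^{2}\right) + 7 = 2 f^{2} + 7 = 7 + 2 f^{2}$)
$\left(16201 + \left(p{\left(19 \right)} - 6117\right)\right) + \left(\frac{1}{M} + r{\left(1 \right)}\right) 75 = \left(16201 + \left(12 - 6117\right)\right) + \left(\frac{1}{31} + \left(7 + 2 \cdot 1^{2}\right)\right) 75 = \left(16201 - 6105\right) + \left(\frac{1}{31} + \left(7 + 2 \cdot 1\right)\right) 75 = 10096 + \left(\frac{1}{31} + \left(7 + 2\right)\right) 75 = 10096 + \left(\frac{1}{31} + 9\right) 75 = 10096 + \frac{280}{31} \cdot 75 = 10096 + \frac{21000}{31} = \frac{333976}{31}$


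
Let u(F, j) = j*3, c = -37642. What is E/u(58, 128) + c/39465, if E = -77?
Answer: -5831111/5051520 ≈ -1.1543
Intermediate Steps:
u(F, j) = 3*j
E/u(58, 128) + c/39465 = -77/(3*128) - 37642/39465 = -77/384 - 37642*1/39465 = -77*1/384 - 37642/39465 = -77/384 - 37642/39465 = -5831111/5051520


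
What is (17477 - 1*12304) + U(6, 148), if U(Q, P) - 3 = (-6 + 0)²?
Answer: 5212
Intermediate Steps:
U(Q, P) = 39 (U(Q, P) = 3 + (-6 + 0)² = 3 + (-6)² = 3 + 36 = 39)
(17477 - 1*12304) + U(6, 148) = (17477 - 1*12304) + 39 = (17477 - 12304) + 39 = 5173 + 39 = 5212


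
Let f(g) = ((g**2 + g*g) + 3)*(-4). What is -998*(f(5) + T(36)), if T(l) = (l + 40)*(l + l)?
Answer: -5249480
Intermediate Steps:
f(g) = -12 - 8*g**2 (f(g) = ((g**2 + g**2) + 3)*(-4) = (2*g**2 + 3)*(-4) = (3 + 2*g**2)*(-4) = -12 - 8*g**2)
T(l) = 2*l*(40 + l) (T(l) = (40 + l)*(2*l) = 2*l*(40 + l))
-998*(f(5) + T(36)) = -998*((-12 - 8*5**2) + 2*36*(40 + 36)) = -998*((-12 - 8*25) + 2*36*76) = -998*((-12 - 200) + 5472) = -998*(-212 + 5472) = -998*5260 = -5249480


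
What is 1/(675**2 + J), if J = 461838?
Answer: 1/917463 ≈ 1.0900e-6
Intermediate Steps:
1/(675**2 + J) = 1/(675**2 + 461838) = 1/(455625 + 461838) = 1/917463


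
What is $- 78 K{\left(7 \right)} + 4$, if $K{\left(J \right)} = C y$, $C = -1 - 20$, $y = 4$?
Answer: $6556$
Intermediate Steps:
$C = -21$ ($C = -1 - 20 = -21$)
$K{\left(J \right)} = -84$ ($K{\left(J \right)} = \left(-21\right) 4 = -84$)
$- 78 K{\left(7 \right)} + 4 = \left(-78\right) \left(-84\right) + 4 = 6552 + 4 = 6556$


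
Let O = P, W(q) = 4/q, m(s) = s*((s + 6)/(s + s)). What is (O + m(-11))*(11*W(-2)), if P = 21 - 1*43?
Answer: 539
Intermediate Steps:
m(s) = 3 + s/2 (m(s) = s*((6 + s)/((2*s))) = s*((6 + s)*(1/(2*s))) = s*((6 + s)/(2*s)) = 3 + s/2)
P = -22 (P = 21 - 43 = -22)
O = -22
(O + m(-11))*(11*W(-2)) = (-22 + (3 + (½)*(-11)))*(11*(4/(-2))) = (-22 + (3 - 11/2))*(11*(4*(-½))) = (-22 - 5/2)*(11*(-2)) = -49/2*(-22) = 539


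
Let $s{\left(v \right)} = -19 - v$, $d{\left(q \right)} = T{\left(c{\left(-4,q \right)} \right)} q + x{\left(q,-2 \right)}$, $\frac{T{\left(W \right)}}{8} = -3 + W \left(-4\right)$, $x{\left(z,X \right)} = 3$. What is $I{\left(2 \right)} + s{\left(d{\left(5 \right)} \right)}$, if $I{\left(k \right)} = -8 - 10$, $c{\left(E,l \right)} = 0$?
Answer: $80$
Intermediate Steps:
$T{\left(W \right)} = -24 - 32 W$ ($T{\left(W \right)} = 8 \left(-3 + W \left(-4\right)\right) = 8 \left(-3 - 4 W\right) = -24 - 32 W$)
$d{\left(q \right)} = 3 - 24 q$ ($d{\left(q \right)} = \left(-24 - 0\right) q + 3 = \left(-24 + 0\right) q + 3 = - 24 q + 3 = 3 - 24 q$)
$I{\left(k \right)} = -18$ ($I{\left(k \right)} = -8 - 10 = -18$)
$I{\left(2 \right)} + s{\left(d{\left(5 \right)} \right)} = -18 - \left(22 - 120\right) = -18 - -98 = -18 + \left(-19 + 117\right) = -18 + 98 = 80$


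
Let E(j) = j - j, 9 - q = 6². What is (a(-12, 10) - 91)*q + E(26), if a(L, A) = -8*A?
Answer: 4617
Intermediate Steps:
q = -27 (q = 9 - 1*6² = 9 - 1*36 = 9 - 36 = -27)
E(j) = 0
(a(-12, 10) - 91)*q + E(26) = (-8*10 - 91)*(-27) + 0 = (-80 - 91)*(-27) + 0 = -171*(-27) + 0 = 4617 + 0 = 4617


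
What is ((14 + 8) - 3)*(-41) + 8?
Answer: -771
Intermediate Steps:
((14 + 8) - 3)*(-41) + 8 = (22 - 3)*(-41) + 8 = 19*(-41) + 8 = -779 + 8 = -771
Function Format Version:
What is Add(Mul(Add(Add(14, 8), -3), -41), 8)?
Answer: -771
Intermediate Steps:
Add(Mul(Add(Add(14, 8), -3), -41), 8) = Add(Mul(Add(22, -3), -41), 8) = Add(Mul(19, -41), 8) = Add(-779, 8) = -771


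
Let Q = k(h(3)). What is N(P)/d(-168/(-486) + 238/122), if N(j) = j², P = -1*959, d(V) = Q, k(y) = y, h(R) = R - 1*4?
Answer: -919681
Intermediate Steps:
h(R) = -4 + R (h(R) = R - 4 = -4 + R)
Q = -1 (Q = -4 + 3 = -1)
d(V) = -1
P = -959
N(P)/d(-168/(-486) + 238/122) = (-959)²/(-1) = 919681*(-1) = -919681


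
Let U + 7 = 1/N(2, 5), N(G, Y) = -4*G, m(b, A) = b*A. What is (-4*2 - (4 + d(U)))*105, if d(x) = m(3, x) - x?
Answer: 945/4 ≈ 236.25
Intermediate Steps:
m(b, A) = A*b
U = -57/8 (U = -7 + 1/(-4*2) = -7 + 1/(-8) = -7 - ⅛ = -57/8 ≈ -7.1250)
d(x) = 2*x (d(x) = x*3 - x = 3*x - x = 2*x)
(-4*2 - (4 + d(U)))*105 = (-4*2 - (4 + 2*(-57/8)))*105 = (-8 - (4 - 57/4))*105 = (-8 - 1*(-41/4))*105 = (-8 + 41/4)*105 = (9/4)*105 = 945/4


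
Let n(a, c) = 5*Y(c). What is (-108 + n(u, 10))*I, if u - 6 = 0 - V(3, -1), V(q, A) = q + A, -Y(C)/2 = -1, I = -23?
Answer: 2254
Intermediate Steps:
Y(C) = 2 (Y(C) = -2*(-1) = 2)
V(q, A) = A + q
u = 4 (u = 6 + (0 - (-1 + 3)) = 6 + (0 - 1*2) = 6 + (0 - 2) = 6 - 2 = 4)
n(a, c) = 10 (n(a, c) = 5*2 = 10)
(-108 + n(u, 10))*I = (-108 + 10)*(-23) = -98*(-23) = 2254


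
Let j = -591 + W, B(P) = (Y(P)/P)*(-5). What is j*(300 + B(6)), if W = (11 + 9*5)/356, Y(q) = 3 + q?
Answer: -30762225/178 ≈ -1.7282e+5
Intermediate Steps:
W = 14/89 (W = (11 + 45)*(1/356) = 56*(1/356) = 14/89 ≈ 0.15730)
B(P) = -5*(3 + P)/P (B(P) = ((3 + P)/P)*(-5) = -5*(3 + P)/P)
j = -52585/89 (j = -591 + 14/89 = -52585/89 ≈ -590.84)
j*(300 + B(6)) = -52585*(300 + (-5 - 15/6))/89 = -52585*(300 + (-5 - 15*⅙))/89 = -52585*(300 + (-5 - 5/2))/89 = -52585*(300 - 15/2)/89 = -52585/89*585/2 = -30762225/178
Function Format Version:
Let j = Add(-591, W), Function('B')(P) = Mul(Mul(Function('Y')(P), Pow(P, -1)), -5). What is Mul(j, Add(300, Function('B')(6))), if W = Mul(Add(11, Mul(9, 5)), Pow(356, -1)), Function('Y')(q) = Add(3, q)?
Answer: Rational(-30762225, 178) ≈ -1.7282e+5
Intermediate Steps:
W = Rational(14, 89) (W = Mul(Add(11, 45), Rational(1, 356)) = Mul(56, Rational(1, 356)) = Rational(14, 89) ≈ 0.15730)
Function('B')(P) = Mul(-5, Pow(P, -1), Add(3, P)) (Function('B')(P) = Mul(Mul(Add(3, P), Pow(P, -1)), -5) = Mul(Mul(Pow(P, -1), Add(3, P)), -5) = Mul(-5, Pow(P, -1), Add(3, P)))
j = Rational(-52585, 89) (j = Add(-591, Rational(14, 89)) = Rational(-52585, 89) ≈ -590.84)
Mul(j, Add(300, Function('B')(6))) = Mul(Rational(-52585, 89), Add(300, Add(-5, Mul(-15, Pow(6, -1))))) = Mul(Rational(-52585, 89), Add(300, Add(-5, Mul(-15, Rational(1, 6))))) = Mul(Rational(-52585, 89), Add(300, Add(-5, Rational(-5, 2)))) = Mul(Rational(-52585, 89), Add(300, Rational(-15, 2))) = Mul(Rational(-52585, 89), Rational(585, 2)) = Rational(-30762225, 178)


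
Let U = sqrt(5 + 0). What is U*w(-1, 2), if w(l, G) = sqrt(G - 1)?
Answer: sqrt(5) ≈ 2.2361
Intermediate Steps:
w(l, G) = sqrt(-1 + G)
U = sqrt(5) ≈ 2.2361
U*w(-1, 2) = sqrt(5)*sqrt(-1 + 2) = sqrt(5)*sqrt(1) = sqrt(5)*1 = sqrt(5)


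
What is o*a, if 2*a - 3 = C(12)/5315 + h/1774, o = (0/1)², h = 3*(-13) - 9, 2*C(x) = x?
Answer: 0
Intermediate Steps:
C(x) = x/2
h = -48 (h = -39 - 9 = -48)
o = 0 (o = (0*1)² = 0² = 0)
a = 14020977/9428810 (a = 3/2 + (((½)*12)/5315 - 48/1774)/2 = 3/2 + (6*(1/5315) - 48*1/1774)/2 = 3/2 + (6/5315 - 24/887)/2 = 3/2 + (½)*(-122238/4714405) = 3/2 - 61119/4714405 = 14020977/9428810 ≈ 1.4870)
o*a = 0*(14020977/9428810) = 0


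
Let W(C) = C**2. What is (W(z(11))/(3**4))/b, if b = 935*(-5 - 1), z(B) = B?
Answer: -11/41310 ≈ -0.00026628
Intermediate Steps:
b = -5610 (b = 935*(-6) = -5610)
(W(z(11))/(3**4))/b = (11**2/(3**4))/(-5610) = (121/81)*(-1/5610) = -11/41310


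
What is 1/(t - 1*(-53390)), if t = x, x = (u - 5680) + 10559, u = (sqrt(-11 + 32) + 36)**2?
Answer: 9931/591730422 - 2*sqrt(21)/98621737 ≈ 1.6690e-5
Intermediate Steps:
u = (36 + sqrt(21))**2 (u = (sqrt(21) + 36)**2 = (36 + sqrt(21))**2 ≈ 1646.9)
x = 4879 + (36 + sqrt(21))**2 (x = ((36 + sqrt(21))**2 - 5680) + 10559 = (-5680 + (36 + sqrt(21))**2) + 10559 = 4879 + (36 + sqrt(21))**2 ≈ 6525.9)
t = 6196 + 72*sqrt(21) ≈ 6525.9
1/(t - 1*(-53390)) = 1/((6196 + 72*sqrt(21)) - 1*(-53390)) = 1/((6196 + 72*sqrt(21)) + 53390) = 1/(59586 + 72*sqrt(21))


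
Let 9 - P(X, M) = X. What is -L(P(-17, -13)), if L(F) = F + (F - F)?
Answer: -26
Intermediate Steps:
P(X, M) = 9 - X
L(F) = F (L(F) = F + 0 = F)
-L(P(-17, -13)) = -(9 - 1*(-17)) = -(9 + 17) = -1*26 = -26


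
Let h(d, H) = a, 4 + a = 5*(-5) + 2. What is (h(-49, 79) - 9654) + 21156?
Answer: 11475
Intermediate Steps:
a = -27 (a = -4 + (5*(-5) + 2) = -4 + (-25 + 2) = -4 - 23 = -27)
h(d, H) = -27
(h(-49, 79) - 9654) + 21156 = (-27 - 9654) + 21156 = -9681 + 21156 = 11475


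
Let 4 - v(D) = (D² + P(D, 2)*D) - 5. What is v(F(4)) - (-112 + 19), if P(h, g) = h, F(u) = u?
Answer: 70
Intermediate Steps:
v(D) = 9 - 2*D² (v(D) = 4 - ((D² + D*D) - 5) = 4 - ((D² + D²) - 5) = 4 - (2*D² - 5) = 4 - (-5 + 2*D²) = 4 + (5 - 2*D²) = 9 - 2*D²)
v(F(4)) - (-112 + 19) = (9 - 2*4²) - (-112 + 19) = (9 - 2*16) - 1*(-93) = (9 - 32) + 93 = -23 + 93 = 70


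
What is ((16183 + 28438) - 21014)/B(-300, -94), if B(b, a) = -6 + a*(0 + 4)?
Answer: -23607/382 ≈ -61.798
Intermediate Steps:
B(b, a) = -6 + 4*a (B(b, a) = -6 + a*4 = -6 + 4*a)
((16183 + 28438) - 21014)/B(-300, -94) = ((16183 + 28438) - 21014)/(-6 + 4*(-94)) = (44621 - 21014)/(-6 - 376) = 23607/(-382) = 23607*(-1/382) = -23607/382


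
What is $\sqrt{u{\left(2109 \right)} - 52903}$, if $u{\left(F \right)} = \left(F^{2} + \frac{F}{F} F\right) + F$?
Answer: $2 \sqrt{1099799} \approx 2097.4$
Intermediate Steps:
$u{\left(F \right)} = F^{2} + 2 F$ ($u{\left(F \right)} = \left(F^{2} + 1 F\right) + F = \left(F^{2} + F\right) + F = \left(F + F^{2}\right) + F = F^{2} + 2 F$)
$\sqrt{u{\left(2109 \right)} - 52903} = \sqrt{2109 \left(2 + 2109\right) - 52903} = \sqrt{2109 \cdot 2111 - 52903} = \sqrt{4452099 - 52903} = \sqrt{4399196} = 2 \sqrt{1099799}$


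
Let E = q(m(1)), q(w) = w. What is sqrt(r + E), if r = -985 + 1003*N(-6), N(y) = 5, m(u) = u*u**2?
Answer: sqrt(4031) ≈ 63.490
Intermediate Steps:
m(u) = u**3
E = 1 (E = 1**3 = 1)
r = 4030 (r = -985 + 1003*5 = -985 + 5015 = 4030)
sqrt(r + E) = sqrt(4030 + 1) = sqrt(4031)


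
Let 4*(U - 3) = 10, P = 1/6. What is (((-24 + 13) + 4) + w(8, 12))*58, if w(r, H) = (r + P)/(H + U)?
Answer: -5684/15 ≈ -378.93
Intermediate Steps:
P = ⅙ ≈ 0.16667
U = 11/2 (U = 3 + (¼)*10 = 3 + 5/2 = 11/2 ≈ 5.5000)
w(r, H) = (⅙ + r)/(11/2 + H) (w(r, H) = (r + ⅙)/(H + 11/2) = (⅙ + r)/(11/2 + H))
(((-24 + 13) + 4) + w(8, 12))*58 = (((-24 + 13) + 4) + (1 + 6*8)/(3*(11 + 2*12)))*58 = ((-11 + 4) + (1 + 48)/(3*(11 + 24)))*58 = (-7 + (⅓)*49/35)*58 = (-7 + (⅓)*(1/35)*49)*58 = (-7 + 7/15)*58 = -98/15*58 = -5684/15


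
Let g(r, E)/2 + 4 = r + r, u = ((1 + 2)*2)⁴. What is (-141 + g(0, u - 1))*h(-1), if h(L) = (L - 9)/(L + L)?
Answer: -745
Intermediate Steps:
u = 1296 (u = (3*2)⁴ = 6⁴ = 1296)
g(r, E) = -8 + 4*r (g(r, E) = -8 + 2*(r + r) = -8 + 2*(2*r) = -8 + 4*r)
h(L) = (-9 + L)/(2*L) (h(L) = (-9 + L)/((2*L)) = (-9 + L)*(1/(2*L)) = (-9 + L)/(2*L))
(-141 + g(0, u - 1))*h(-1) = (-141 + (-8 + 4*0))*((½)*(-9 - 1)/(-1)) = (-141 + (-8 + 0))*((½)*(-1)*(-10)) = (-141 - 8)*5 = -149*5 = -745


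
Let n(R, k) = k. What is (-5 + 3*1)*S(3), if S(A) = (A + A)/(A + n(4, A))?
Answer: -2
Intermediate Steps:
S(A) = 1 (S(A) = (A + A)/(A + A) = (2*A)/((2*A)) = (2*A)*(1/(2*A)) = 1)
(-5 + 3*1)*S(3) = (-5 + 3*1)*1 = (-5 + 3)*1 = -2*1 = -2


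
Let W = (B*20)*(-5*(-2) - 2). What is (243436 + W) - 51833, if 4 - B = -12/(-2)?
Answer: 191283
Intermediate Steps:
B = -2 (B = 4 - (-12)/(-2) = 4 - (-12)*(-1)/2 = 4 - 1*6 = 4 - 6 = -2)
W = -320 (W = (-2*20)*(-5*(-2) - 2) = -40*(10 - 2) = -40*8 = -320)
(243436 + W) - 51833 = (243436 - 320) - 51833 = 243116 - 51833 = 191283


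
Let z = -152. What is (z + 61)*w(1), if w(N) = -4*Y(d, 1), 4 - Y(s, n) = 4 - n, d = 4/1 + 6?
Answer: 364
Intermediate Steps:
d = 10 (d = 4*1 + 6 = 4 + 6 = 10)
Y(s, n) = n (Y(s, n) = 4 - (4 - n) = 4 + (-4 + n) = n)
w(N) = -4 (w(N) = -4*1 = -4)
(z + 61)*w(1) = (-152 + 61)*(-4) = -91*(-4) = 364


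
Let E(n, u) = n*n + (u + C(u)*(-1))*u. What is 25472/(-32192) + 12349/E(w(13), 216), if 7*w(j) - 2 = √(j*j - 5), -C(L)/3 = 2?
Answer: -185300898536011/347172815163712 - 605101*√41/690204403904 ≈ -0.53375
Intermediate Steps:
C(L) = -6 (C(L) = -3*2 = -6)
w(j) = 2/7 + √(-5 + j²)/7 (w(j) = 2/7 + √(j*j - 5)/7 = 2/7 + √(j² - 5)/7 = 2/7 + √(-5 + j²)/7)
E(n, u) = n² + u*(6 + u) (E(n, u) = n*n + (u - 6*(-1))*u = n² + (u + 6)*u = n² + (6 + u)*u = n² + u*(6 + u))
25472/(-32192) + 12349/E(w(13), 216) = 25472/(-32192) + 12349/((2/7 + √(-5 + 13²)/7)² + 216² + 6*216) = 25472*(-1/32192) + 12349/((2/7 + √(-5 + 169)/7)² + 46656 + 1296) = -398/503 + 12349/((2/7 + √164/7)² + 46656 + 1296) = -398/503 + 12349/((2/7 + (2*√41)/7)² + 46656 + 1296) = -398/503 + 12349/((2/7 + 2*√41/7)² + 46656 + 1296) = -398/503 + 12349/(47952 + (2/7 + 2*√41/7)²)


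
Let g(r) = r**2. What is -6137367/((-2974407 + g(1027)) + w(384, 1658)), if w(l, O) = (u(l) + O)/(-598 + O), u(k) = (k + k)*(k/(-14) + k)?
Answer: 7589877190/2373680371 ≈ 3.1975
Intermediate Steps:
u(k) = 13*k**2/7 (u(k) = (2*k)*(k*(-1/14) + k) = (2*k)*(-k/14 + k) = (2*k)*(13*k/14) = 13*k**2/7)
w(l, O) = (O + 13*l**2/7)/(-598 + O) (w(l, O) = (13*l**2/7 + O)/(-598 + O) = (O + 13*l**2/7)/(-598 + O))
-6137367/((-2974407 + g(1027)) + w(384, 1658)) = -6137367/((-2974407 + 1027**2) + (1658 + (13/7)*384**2)/(-598 + 1658)) = -6137367/((-2974407 + 1054729) + (1658 + (13/7)*147456)/1060) = -6137367/(-1919678 + (1658 + 1916928/7)/1060) = -6137367/(-1919678 + (1/1060)*(1928534/7)) = -6137367/(-1919678 + 964267/3710) = -6137367/(-7121041113/3710) = -6137367*(-3710/7121041113) = 7589877190/2373680371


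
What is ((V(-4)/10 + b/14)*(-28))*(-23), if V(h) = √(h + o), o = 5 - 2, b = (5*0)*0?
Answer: 322*I/5 ≈ 64.4*I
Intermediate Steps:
b = 0 (b = 0*0 = 0)
o = 3
V(h) = √(3 + h) (V(h) = √(h + 3) = √(3 + h))
((V(-4)/10 + b/14)*(-28))*(-23) = ((√(3 - 4)/10 + 0/14)*(-28))*(-23) = ((√(-1)*(⅒) + 0*(1/14))*(-28))*(-23) = ((I*(⅒) + 0)*(-28))*(-23) = ((I/10 + 0)*(-28))*(-23) = ((I/10)*(-28))*(-23) = -14*I/5*(-23) = 322*I/5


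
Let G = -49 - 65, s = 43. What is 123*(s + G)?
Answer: -8733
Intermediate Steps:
G = -114
123*(s + G) = 123*(43 - 114) = 123*(-71) = -8733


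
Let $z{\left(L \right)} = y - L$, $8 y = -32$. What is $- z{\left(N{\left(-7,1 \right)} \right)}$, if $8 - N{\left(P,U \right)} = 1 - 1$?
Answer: $12$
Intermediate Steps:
$y = -4$ ($y = \frac{1}{8} \left(-32\right) = -4$)
$N{\left(P,U \right)} = 8$ ($N{\left(P,U \right)} = 8 - \left(1 - 1\right) = 8 - 0 = 8 + 0 = 8$)
$z{\left(L \right)} = -4 - L$
$- z{\left(N{\left(-7,1 \right)} \right)} = - (-4 - 8) = \left(-1\right) \left(-12\right) = 12$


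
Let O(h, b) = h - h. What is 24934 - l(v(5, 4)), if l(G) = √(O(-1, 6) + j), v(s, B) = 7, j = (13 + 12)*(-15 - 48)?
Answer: 24934 - 15*I*√7 ≈ 24934.0 - 39.686*I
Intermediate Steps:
O(h, b) = 0
j = -1575 (j = 25*(-63) = -1575)
l(G) = 15*I*√7 (l(G) = √(0 - 1575) = √(-1575) = 15*I*√7)
24934 - l(v(5, 4)) = 24934 - 15*I*√7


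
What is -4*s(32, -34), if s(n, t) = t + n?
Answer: 8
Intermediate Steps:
s(n, t) = n + t
-4*s(32, -34) = -4*(32 - 34) = -4*(-2) = 8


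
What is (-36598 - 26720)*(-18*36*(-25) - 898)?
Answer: -968892036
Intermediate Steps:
(-36598 - 26720)*(-18*36*(-25) - 898) = -63318*(-648*(-25) - 898) = -63318*(16200 - 898) = -63318*15302 = -968892036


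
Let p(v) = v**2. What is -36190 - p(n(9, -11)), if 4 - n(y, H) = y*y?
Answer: -42119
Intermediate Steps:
n(y, H) = 4 - y**2 (n(y, H) = 4 - y*y = 4 - y**2)
-36190 - p(n(9, -11)) = -36190 - (4 - 1*9**2)**2 = -36190 - (4 - 1*81)**2 = -36190 - (4 - 81)**2 = -36190 - 1*(-77)**2 = -36190 - 1*5929 = -36190 - 5929 = -42119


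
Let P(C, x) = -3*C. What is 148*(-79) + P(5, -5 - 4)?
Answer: -11707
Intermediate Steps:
148*(-79) + P(5, -5 - 4) = 148*(-79) - 3*5 = -11692 - 15 = -11707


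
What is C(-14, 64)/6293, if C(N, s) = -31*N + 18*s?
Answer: 1586/6293 ≈ 0.25203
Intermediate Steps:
C(-14, 64)/6293 = (-31*(-14) + 18*64)/6293 = (434 + 1152)*(1/6293) = 1586*(1/6293) = 1586/6293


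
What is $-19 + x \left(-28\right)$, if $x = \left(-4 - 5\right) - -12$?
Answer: $-103$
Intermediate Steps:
$x = 3$ ($x = -9 + 12 = 3$)
$-19 + x \left(-28\right) = -19 + 3 \left(-28\right) = -19 - 84 = -103$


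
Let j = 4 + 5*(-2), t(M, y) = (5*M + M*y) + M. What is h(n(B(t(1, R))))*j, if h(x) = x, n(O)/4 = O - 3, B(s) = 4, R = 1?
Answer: -24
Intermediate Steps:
t(M, y) = 6*M + M*y
j = -6 (j = 4 - 10 = -6)
n(O) = -12 + 4*O (n(O) = 4*(O - 3) = 4*(-3 + O) = -12 + 4*O)
h(n(B(t(1, R))))*j = (-12 + 4*4)*(-6) = (-12 + 16)*(-6) = 4*(-6) = -24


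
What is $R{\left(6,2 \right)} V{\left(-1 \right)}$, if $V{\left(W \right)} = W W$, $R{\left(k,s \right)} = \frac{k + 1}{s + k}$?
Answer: $\frac{7}{8} \approx 0.875$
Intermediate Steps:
$R{\left(k,s \right)} = \frac{1 + k}{k + s}$
$V{\left(W \right)} = W^{2}$
$R{\left(6,2 \right)} V{\left(-1 \right)} = \frac{1 + 6}{6 + 2} \left(-1\right)^{2} = \frac{1}{8} \cdot 7 \cdot 1 = \frac{7}{8} \cdot 1 = \frac{7}{8}$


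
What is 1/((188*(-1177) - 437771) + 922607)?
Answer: 1/263560 ≈ 3.7942e-6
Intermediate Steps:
1/((188*(-1177) - 437771) + 922607) = 1/((-221276 - 437771) + 922607) = 1/(-659047 + 922607) = 1/263560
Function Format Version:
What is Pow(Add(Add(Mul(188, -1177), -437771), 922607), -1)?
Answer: Rational(1, 263560) ≈ 3.7942e-6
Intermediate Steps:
Pow(Add(Add(Mul(188, -1177), -437771), 922607), -1) = Pow(Add(Add(-221276, -437771), 922607), -1) = Pow(Add(-659047, 922607), -1) = Pow(263560, -1) = Rational(1, 263560)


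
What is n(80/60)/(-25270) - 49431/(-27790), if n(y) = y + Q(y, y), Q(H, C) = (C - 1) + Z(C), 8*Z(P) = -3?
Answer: 428257877/240772560 ≈ 1.7787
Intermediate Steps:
Z(P) = -3/8 (Z(P) = (⅛)*(-3) = -3/8)
Q(H, C) = -11/8 + C (Q(H, C) = (C - 1) - 3/8 = (-1 + C) - 3/8 = -11/8 + C)
n(y) = -11/8 + 2*y (n(y) = y + (-11/8 + y) = -11/8 + 2*y)
n(80/60)/(-25270) - 49431/(-27790) = (-11/8 + 2*(80/60))/(-25270) - 49431/(-27790) = (-11/8 + 2*(80*(1/60)))*(-1/25270) - 49431*(-1/27790) = (-11/8 + 2*(4/3))*(-1/25270) + 49431/27790 = (-11/8 + 8/3)*(-1/25270) + 49431/27790 = (31/24)*(-1/25270) + 49431/27790 = -31/606480 + 49431/27790 = 428257877/240772560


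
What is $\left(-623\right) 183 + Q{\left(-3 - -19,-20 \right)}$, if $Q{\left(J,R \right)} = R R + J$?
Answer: $-113593$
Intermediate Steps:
$Q{\left(J,R \right)} = J + R^{2}$ ($Q{\left(J,R \right)} = R^{2} + J = J + R^{2}$)
$\left(-623\right) 183 + Q{\left(-3 - -19,-20 \right)} = \left(-623\right) 183 + \left(\left(-3 - -19\right) + \left(-20\right)^{2}\right) = -114009 + \left(\left(-3 + 19\right) + 400\right) = -114009 + \left(16 + 400\right) = -114009 + 416 = -113593$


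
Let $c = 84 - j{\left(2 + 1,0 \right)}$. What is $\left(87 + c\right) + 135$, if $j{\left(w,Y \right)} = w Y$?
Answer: $306$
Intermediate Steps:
$j{\left(w,Y \right)} = Y w$
$c = 84$ ($c = 84 - 0 \left(2 + 1\right) = 84 - 0 \cdot 3 = 84 - 0 = 84 + 0 = 84$)
$\left(87 + c\right) + 135 = \left(87 + 84\right) + 135 = 171 + 135 = 306$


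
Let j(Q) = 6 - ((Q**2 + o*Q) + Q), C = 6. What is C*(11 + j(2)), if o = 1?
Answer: 54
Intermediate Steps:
j(Q) = 6 - Q**2 - 2*Q (j(Q) = 6 - ((Q**2 + 1*Q) + Q) = 6 - ((Q**2 + Q) + Q) = 6 - ((Q + Q**2) + Q) = 6 - (Q**2 + 2*Q) = 6 + (-Q**2 - 2*Q) = 6 - Q**2 - 2*Q)
C*(11 + j(2)) = 6*(11 + (6 - 1*2**2 - 2*2)) = 6*(11 + (6 - 1*4 - 4)) = 6*(11 + (6 - 4 - 4)) = 6*(11 - 2) = 6*9 = 54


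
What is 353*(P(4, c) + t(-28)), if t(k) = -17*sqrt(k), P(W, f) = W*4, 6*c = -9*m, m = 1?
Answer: 5648 - 12002*I*sqrt(7) ≈ 5648.0 - 31754.0*I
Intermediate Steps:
c = -3/2 (c = (-9*1)/6 = (1/6)*(-9) = -3/2 ≈ -1.5000)
P(W, f) = 4*W
353*(P(4, c) + t(-28)) = 353*(4*4 - 34*I*sqrt(7)) = 353*(16 - 34*I*sqrt(7)) = 5648 - 12002*I*sqrt(7)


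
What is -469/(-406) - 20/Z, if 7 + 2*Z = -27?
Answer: 2299/986 ≈ 2.3316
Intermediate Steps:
Z = -17 (Z = -7/2 + (½)*(-27) = -7/2 - 27/2 = -17)
-469/(-406) - 20/Z = -469/(-406) - 20/(-17) = -469*(-1/406) - 20*(-1/17) = 67/58 + 20/17 = 2299/986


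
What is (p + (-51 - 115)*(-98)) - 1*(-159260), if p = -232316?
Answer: -56788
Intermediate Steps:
(p + (-51 - 115)*(-98)) - 1*(-159260) = (-232316 + (-51 - 115)*(-98)) - 1*(-159260) = (-232316 - 166*(-98)) + 159260 = (-232316 + 16268) + 159260 = -216048 + 159260 = -56788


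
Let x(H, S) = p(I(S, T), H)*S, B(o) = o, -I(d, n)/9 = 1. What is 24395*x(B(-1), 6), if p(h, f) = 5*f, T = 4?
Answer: -731850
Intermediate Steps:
I(d, n) = -9 (I(d, n) = -9*1 = -9)
x(H, S) = 5*H*S (x(H, S) = (5*H)*S = 5*H*S)
24395*x(B(-1), 6) = 24395*(5*(-1)*6) = 24395*(-30) = -731850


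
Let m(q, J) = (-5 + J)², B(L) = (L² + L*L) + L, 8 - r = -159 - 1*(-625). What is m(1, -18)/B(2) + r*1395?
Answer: -6388571/10 ≈ -6.3886e+5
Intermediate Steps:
r = -458 (r = 8 - (-159 - 1*(-625)) = 8 - (-159 + 625) = 8 - 1*466 = 8 - 466 = -458)
B(L) = L + 2*L² (B(L) = (L² + L²) + L = 2*L² + L = L + 2*L²)
m(1, -18)/B(2) + r*1395 = (-5 - 18)²/((2*(1 + 2*2))) - 458*1395 = (-23)²/((2*(1 + 4))) - 638910 = 529/((2*5)) - 638910 = 529/10 - 638910 = -6388571/10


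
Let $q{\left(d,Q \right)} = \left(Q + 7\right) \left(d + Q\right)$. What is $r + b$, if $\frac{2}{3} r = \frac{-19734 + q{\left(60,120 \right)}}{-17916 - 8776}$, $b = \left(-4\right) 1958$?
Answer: $- \frac{209056433}{26692} \approx -7832.2$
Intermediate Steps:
$q{\left(d,Q \right)} = \left(7 + Q\right) \left(Q + d\right)$
$b = -7832$
$r = - \frac{4689}{26692}$ ($r = \frac{3 \frac{-19734 + \left(120^{2} + 7 \cdot 120 + 7 \cdot 60 + 120 \cdot 60\right)}{-17916 - 8776}}{2} = \frac{3 \frac{-19734 + \left(14400 + 840 + 420 + 7200\right)}{-26692}}{2} = \frac{3 \left(-19734 + 22860\right) \left(- \frac{1}{26692}\right)}{2} = \frac{3 \cdot 3126 \left(- \frac{1}{26692}\right)}{2} = \frac{3}{2} \left(- \frac{1563}{13346}\right) = - \frac{4689}{26692} \approx -0.17567$)
$r + b = - \frac{4689}{26692} - 7832 = - \frac{209056433}{26692}$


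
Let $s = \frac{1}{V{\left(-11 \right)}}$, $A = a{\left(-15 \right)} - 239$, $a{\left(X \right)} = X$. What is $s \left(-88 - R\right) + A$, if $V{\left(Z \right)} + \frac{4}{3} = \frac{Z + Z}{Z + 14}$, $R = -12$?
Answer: $- \frac{3188}{13} \approx -245.23$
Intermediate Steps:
$V{\left(Z \right)} = - \frac{4}{3} + \frac{2 Z}{14 + Z}$ ($V{\left(Z \right)} = - \frac{4}{3} + \frac{Z + Z}{Z + 14} = - \frac{4}{3} + \frac{2 Z}{14 + Z}$)
$A = -254$ ($A = -15 - 239 = -254$)
$s = - \frac{3}{26}$ ($s = \frac{1}{\frac{2}{3} \frac{1}{14 - 11} \left(-28 - 11\right)} = \frac{1}{\frac{2}{3} \cdot \frac{1}{3} \left(-39\right)} = \frac{1}{- \frac{26}{3}} = - \frac{3}{26} \approx -0.11538$)
$s \left(-88 - R\right) + A = - \frac{3 \left(-88 - -12\right)}{26} - 254 = - \frac{3 \left(-88 + 12\right)}{26} - 254 = \left(- \frac{3}{26}\right) \left(-76\right) - 254 = \frac{114}{13} - 254 = - \frac{3188}{13}$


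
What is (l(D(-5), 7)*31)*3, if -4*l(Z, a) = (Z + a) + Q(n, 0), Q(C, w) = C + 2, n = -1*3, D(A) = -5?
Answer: -93/4 ≈ -23.250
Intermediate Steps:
n = -3
Q(C, w) = 2 + C
l(Z, a) = 1/4 - Z/4 - a/4 (l(Z, a) = -((Z + a) + (2 - 3))/4 = -((Z + a) - 1)/4 = -(-1 + Z + a)/4 = 1/4 - Z/4 - a/4)
(l(D(-5), 7)*31)*3 = ((1/4 - 1/4*(-5) - 1/4*7)*31)*3 = ((1/4 + 5/4 - 7/4)*31)*3 = -1/4*31*3 = -31/4*3 = -93/4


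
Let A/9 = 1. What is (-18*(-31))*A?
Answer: 5022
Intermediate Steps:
A = 9 (A = 9*1 = 9)
(-18*(-31))*A = -18*(-31)*9 = 558*9 = 5022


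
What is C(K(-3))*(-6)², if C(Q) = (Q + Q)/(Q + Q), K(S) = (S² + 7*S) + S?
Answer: 36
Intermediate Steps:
K(S) = S² + 8*S
C(Q) = 1 (C(Q) = (2*Q)/((2*Q)) = (2*Q)*(1/(2*Q)) = 1)
C(K(-3))*(-6)² = 1*(-6)² = 1*36 = 36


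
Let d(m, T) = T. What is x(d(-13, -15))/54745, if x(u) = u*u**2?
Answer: -675/10949 ≈ -0.061649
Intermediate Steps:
x(u) = u**3
x(d(-13, -15))/54745 = (-15)**3/54745 = -3375*1/54745 = -675/10949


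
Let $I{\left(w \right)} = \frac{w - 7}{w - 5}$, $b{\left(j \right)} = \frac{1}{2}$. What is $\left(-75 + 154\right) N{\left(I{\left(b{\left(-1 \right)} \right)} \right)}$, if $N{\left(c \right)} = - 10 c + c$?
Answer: $-1027$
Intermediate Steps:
$b{\left(j \right)} = \frac{1}{2}$
$I{\left(w \right)} = \frac{-7 + w}{-5 + w}$ ($I{\left(w \right)} = \frac{w - 7}{-5 + w} = \frac{-7 + w}{-5 + w}$)
$N{\left(c \right)} = - 9 c$
$\left(-75 + 154\right) N{\left(I{\left(b{\left(-1 \right)} \right)} \right)} = \left(-75 + 154\right) \left(- 9 \frac{-7 + \frac{1}{2}}{-5 + \frac{1}{2}}\right) = 79 \left(- 9 \frac{1}{- \frac{9}{2}} \left(- \frac{13}{2}\right)\right) = 79 \left(- 9 \left(\left(- \frac{2}{9}\right) \left(- \frac{13}{2}\right)\right)\right) = 79 \left(\left(-9\right) \frac{13}{9}\right) = 79 \left(-13\right) = -1027$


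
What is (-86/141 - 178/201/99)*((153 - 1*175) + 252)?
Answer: -133124920/935253 ≈ -142.34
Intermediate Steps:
(-86/141 - 178/201/99)*((153 - 1*175) + 252) = (-86*1/141 - 178*1/201*(1/99))*((153 - 175) + 252) = (-86/141 - 178/201*1/99)*(-22 + 252) = (-86/141 - 178/19899)*230 = -578804/935253*230 = -133124920/935253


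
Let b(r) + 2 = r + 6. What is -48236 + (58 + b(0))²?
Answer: -44392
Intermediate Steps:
b(r) = 4 + r (b(r) = -2 + (r + 6) = -2 + (6 + r) = 4 + r)
-48236 + (58 + b(0))² = -48236 + (58 + (4 + 0))² = -48236 + (58 + 4)² = -48236 + 62² = -48236 + 3844 = -44392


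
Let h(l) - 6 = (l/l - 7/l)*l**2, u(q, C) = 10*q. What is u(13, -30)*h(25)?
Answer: 59280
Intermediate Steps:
h(l) = 6 + l**2*(1 - 7/l) (h(l) = 6 + (l/l - 7/l)*l**2 = 6 + (1 - 7/l)*l**2 = 6 + l**2*(1 - 7/l))
u(13, -30)*h(25) = (10*13)*(6 + 25**2 - 7*25) = 130*(6 + 625 - 175) = 130*456 = 59280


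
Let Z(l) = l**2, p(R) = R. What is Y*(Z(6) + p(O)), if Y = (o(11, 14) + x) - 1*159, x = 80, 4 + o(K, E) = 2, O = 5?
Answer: -3321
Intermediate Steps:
o(K, E) = -2 (o(K, E) = -4 + 2 = -2)
Y = -81 (Y = (-2 + 80) - 1*159 = 78 - 159 = -81)
Y*(Z(6) + p(O)) = -81*(6**2 + 5) = -81*(36 + 5) = -81*41 = -3321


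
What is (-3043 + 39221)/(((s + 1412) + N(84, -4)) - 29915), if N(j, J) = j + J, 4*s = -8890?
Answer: -72356/61291 ≈ -1.1805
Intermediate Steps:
s = -4445/2 (s = (¼)*(-8890) = -4445/2 ≈ -2222.5)
N(j, J) = J + j
(-3043 + 39221)/(((s + 1412) + N(84, -4)) - 29915) = (-3043 + 39221)/(((-4445/2 + 1412) + (-4 + 84)) - 29915) = 36178/((-1621/2 + 80) - 29915) = 36178/(-1461/2 - 29915) = 36178/(-61291/2) = 36178*(-2/61291) = -72356/61291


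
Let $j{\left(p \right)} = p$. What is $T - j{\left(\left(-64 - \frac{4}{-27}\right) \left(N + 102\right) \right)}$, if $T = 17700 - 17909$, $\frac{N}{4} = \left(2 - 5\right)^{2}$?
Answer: $\frac{77423}{9} \approx 8602.6$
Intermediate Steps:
$N = 36$ ($N = 4 \left(2 - 5\right)^{2} = 4 \left(-3\right)^{2} = 4 \cdot 9 = 36$)
$T = -209$ ($T = 17700 - 17909 = -209$)
$T - j{\left(\left(-64 - \frac{4}{-27}\right) \left(N + 102\right) \right)} = -209 - \left(-64 - \frac{4}{-27}\right) \left(36 + 102\right) = -209 - \left(-64 - - \frac{4}{27}\right) 138 = -209 - \left(-64 + \frac{4}{27}\right) 138 = -209 - \left(- \frac{1724}{27}\right) 138 = -209 - - \frac{79304}{9} = -209 + \frac{79304}{9} = \frac{77423}{9}$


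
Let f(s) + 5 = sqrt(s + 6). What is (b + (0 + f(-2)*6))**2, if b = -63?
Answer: 6561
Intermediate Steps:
f(s) = -5 + sqrt(6 + s) (f(s) = -5 + sqrt(s + 6) = -5 + sqrt(6 + s))
(b + (0 + f(-2)*6))**2 = (-63 + (0 + (-5 + sqrt(6 - 2))*6))**2 = (-63 + (0 + (-5 + sqrt(4))*6))**2 = (-63 + (0 + (-5 + 2)*6))**2 = (-63 + (0 - 3*6))**2 = (-63 + (0 - 18))**2 = (-63 - 18)**2 = (-81)**2 = 6561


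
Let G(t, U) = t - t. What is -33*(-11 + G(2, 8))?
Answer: 363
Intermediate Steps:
G(t, U) = 0
-33*(-11 + G(2, 8)) = -33*(-11 + 0) = -33*(-11) = 363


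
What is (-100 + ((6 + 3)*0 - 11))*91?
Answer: -10101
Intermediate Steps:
(-100 + ((6 + 3)*0 - 11))*91 = (-100 + (9*0 - 11))*91 = (-100 + (0 - 11))*91 = (-100 - 11)*91 = -111*91 = -10101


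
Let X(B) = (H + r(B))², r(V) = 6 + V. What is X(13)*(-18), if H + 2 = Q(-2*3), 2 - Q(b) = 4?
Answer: -4050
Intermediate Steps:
Q(b) = -2 (Q(b) = 2 - 1*4 = 2 - 4 = -2)
H = -4 (H = -2 - 2 = -4)
X(B) = (2 + B)² (X(B) = (-4 + (6 + B))² = (2 + B)²)
X(13)*(-18) = (2 + 13)²*(-18) = 15²*(-18) = 225*(-18) = -4050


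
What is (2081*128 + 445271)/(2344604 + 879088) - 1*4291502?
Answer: -512388146435/119396 ≈ -4.2915e+6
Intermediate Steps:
(2081*128 + 445271)/(2344604 + 879088) - 1*4291502 = (266368 + 445271)/3223692 - 4291502 = 711639*(1/3223692) - 4291502 = 26357/119396 - 4291502 = -512388146435/119396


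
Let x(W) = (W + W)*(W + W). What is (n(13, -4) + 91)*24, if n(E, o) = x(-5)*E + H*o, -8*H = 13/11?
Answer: 367380/11 ≈ 33398.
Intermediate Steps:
x(W) = 4*W² (x(W) = (2*W)*(2*W) = 4*W²)
H = -13/88 (H = -13/(8*11) = -⅛*13/11 = -13/88 ≈ -0.14773)
n(E, o) = 100*E - 13*o/88 (n(E, o) = (4*(-5)²)*E - 13*o/88 = (4*25)*E - 13*o/88 = 100*E - 13*o/88)
(n(13, -4) + 91)*24 = ((100*13 - 13/88*(-4)) + 91)*24 = ((1300 + 13/22) + 91)*24 = (28613/22 + 91)*24 = (30615/22)*24 = 367380/11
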